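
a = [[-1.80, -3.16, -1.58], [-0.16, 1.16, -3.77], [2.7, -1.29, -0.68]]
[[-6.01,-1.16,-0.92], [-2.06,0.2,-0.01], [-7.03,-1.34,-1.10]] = a @ [[-1.32,-0.25,-0.21],  [2.04,0.46,0.35],  [1.23,0.1,0.12]]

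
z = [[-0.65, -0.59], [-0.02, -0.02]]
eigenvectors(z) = [[-1.0, 0.67], [-0.03, -0.74]]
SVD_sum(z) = [[-0.65, -0.59], [-0.02, -0.02]] + [[-0.00,0.00], [0.0,-0.0]]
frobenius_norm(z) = 0.88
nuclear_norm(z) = 0.88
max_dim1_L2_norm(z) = 0.88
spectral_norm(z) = 0.88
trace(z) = -0.67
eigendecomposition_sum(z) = [[-0.65, -0.59], [-0.02, -0.02]] + [[-0.0, 0.0], [0.0, -0.0]]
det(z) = 0.00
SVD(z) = [[-1.00, -0.03],[-0.03, 1.00]] @ diag([0.8782927377928599, 0.0013662870571098961]) @ [[0.74, 0.67], [0.67, -0.74]]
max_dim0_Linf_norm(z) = 0.65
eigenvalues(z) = [-0.67, -0.0]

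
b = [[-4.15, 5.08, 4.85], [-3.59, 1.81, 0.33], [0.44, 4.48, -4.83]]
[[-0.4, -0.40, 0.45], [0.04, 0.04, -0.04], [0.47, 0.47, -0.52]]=b@[[-0.02, -0.02, 0.02], [0.00, 0.00, -0.00], [-0.10, -0.1, 0.11]]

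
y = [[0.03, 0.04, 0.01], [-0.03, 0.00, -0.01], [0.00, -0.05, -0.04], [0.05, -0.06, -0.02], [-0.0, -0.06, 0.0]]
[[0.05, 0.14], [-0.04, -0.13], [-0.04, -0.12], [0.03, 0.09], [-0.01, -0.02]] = y @ [[1.2, 3.33], [0.18, 0.34], [0.89, 2.61]]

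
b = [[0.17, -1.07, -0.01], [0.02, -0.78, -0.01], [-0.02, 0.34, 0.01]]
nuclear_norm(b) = 1.47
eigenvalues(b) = [-0.75, 0.15, 0.01]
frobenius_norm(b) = 1.38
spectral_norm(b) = 1.38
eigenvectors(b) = [[0.73,1.00,-0.03], [0.63,0.02,-0.01], [-0.26,-0.09,1.0]]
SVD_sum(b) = [[0.12, -1.08, -0.01], [0.08, -0.77, -0.01], [-0.04, 0.34, 0.00]] + [[0.05, 0.01, 0.00], [-0.06, -0.01, -0.00], [0.02, 0.0, 0.00]] + [[-0.0,  -0.0,  0.0],[-0.0,  -0.00,  0.00],[-0.00,  -0.00,  0.01]]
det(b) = -0.00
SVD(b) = [[-0.79, 0.61, 0.07], [-0.57, -0.76, 0.31], [0.25, 0.20, 0.95]] @ diag([1.3753459161116302, 0.08539338844553376, 0.005619630312572003]) @ [[-0.11, 0.99, 0.01], [0.99, 0.11, 0.04], [-0.04, -0.02, 1.00]]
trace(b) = -0.60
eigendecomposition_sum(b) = [[0.02, -0.90, -0.01], [0.02, -0.78, -0.01], [-0.01, 0.32, 0.00]] + [[0.15, -0.17, 0.00], [0.0, -0.00, 0.00], [-0.01, 0.02, -0.00]] + [[-0.00, -0.0, -0.00], [-0.00, -0.0, -0.0], [0.0, 0.0, 0.01]]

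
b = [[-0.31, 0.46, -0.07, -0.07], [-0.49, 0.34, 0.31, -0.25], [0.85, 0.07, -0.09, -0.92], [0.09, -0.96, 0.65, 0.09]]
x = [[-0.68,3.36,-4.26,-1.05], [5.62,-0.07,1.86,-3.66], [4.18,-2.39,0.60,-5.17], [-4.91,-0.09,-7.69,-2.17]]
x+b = [[-0.99, 3.82, -4.33, -1.12], [5.13, 0.27, 2.17, -3.91], [5.03, -2.32, 0.51, -6.09], [-4.82, -1.05, -7.04, -2.08]]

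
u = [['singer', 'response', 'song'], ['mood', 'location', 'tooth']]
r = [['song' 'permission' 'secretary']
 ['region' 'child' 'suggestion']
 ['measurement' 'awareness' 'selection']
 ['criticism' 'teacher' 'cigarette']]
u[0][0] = 'singer'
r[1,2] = 'suggestion'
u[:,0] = ['singer', 'mood']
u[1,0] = 'mood'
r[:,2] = ['secretary', 'suggestion', 'selection', 'cigarette']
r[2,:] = ['measurement', 'awareness', 'selection']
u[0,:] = ['singer', 'response', 'song']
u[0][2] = 'song'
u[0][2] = 'song'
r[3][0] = 'criticism'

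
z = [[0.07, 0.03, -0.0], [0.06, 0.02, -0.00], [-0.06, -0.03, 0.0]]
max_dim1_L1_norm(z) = 0.1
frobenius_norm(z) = 0.12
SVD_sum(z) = [[0.07, 0.03, 0.0], [0.06, 0.02, 0.00], [-0.06, -0.03, 0.00]] + [[-0.00, 0.00, 0.0], [0.0, -0.0, 0.00], [0.00, -0.00, 0.0]] + [[0.0, 0.00, 0.0], [0.00, 0.0, -0.00], [0.0, 0.00, 0.00]]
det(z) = 0.00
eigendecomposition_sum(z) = [[0.00, 0.00, 0.00], [0.0, 0.0, 0.00], [0.00, -0.0, 0.00]] + [[-0.00, 0.0, -0.00], [0.0, -0.00, -0.00], [0.00, -0.00, -0.0]] + [[0.07, 0.03, 0.0], [0.06, 0.02, 0.00], [-0.06, -0.03, 0.00]]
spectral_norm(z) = 0.12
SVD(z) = [[-0.64, 0.06, 0.77],[-0.53, -0.76, -0.38],[0.56, -0.65, 0.51]] @ diag([0.11940357885879835, 0.006541051575298866, 0.0]) @ [[-0.92, -0.39, -0.00], [-0.39, 0.92, 0.00], [0.0, 0.0, 1.0]]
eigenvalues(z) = [0.0, -0.0, 0.09]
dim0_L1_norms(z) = [0.19, 0.08, 0.0]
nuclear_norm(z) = 0.13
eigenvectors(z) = [[0.0, 0.23, -0.64],[0.0, -0.58, -0.52],[1.00, -0.78, 0.57]]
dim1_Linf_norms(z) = [0.07, 0.06, 0.06]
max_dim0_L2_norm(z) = 0.11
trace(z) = 0.09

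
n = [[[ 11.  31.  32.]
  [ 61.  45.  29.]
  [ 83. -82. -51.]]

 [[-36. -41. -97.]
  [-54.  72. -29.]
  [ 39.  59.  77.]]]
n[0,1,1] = 45.0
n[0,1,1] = 45.0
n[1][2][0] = 39.0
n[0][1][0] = 61.0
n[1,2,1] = 59.0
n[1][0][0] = -36.0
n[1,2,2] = 77.0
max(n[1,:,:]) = 77.0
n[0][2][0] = 83.0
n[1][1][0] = -54.0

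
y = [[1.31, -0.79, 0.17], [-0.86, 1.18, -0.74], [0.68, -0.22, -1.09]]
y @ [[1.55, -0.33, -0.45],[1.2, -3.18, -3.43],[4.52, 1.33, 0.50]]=[[1.85, 2.31, 2.21], [-3.26, -4.45, -4.03], [-4.14, -0.97, -0.1]]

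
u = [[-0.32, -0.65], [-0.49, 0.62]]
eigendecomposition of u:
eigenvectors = [[-0.93, 0.47], [-0.38, -0.88]]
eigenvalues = [-0.58, 0.88]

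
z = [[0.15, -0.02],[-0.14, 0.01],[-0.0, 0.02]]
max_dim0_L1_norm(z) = 0.29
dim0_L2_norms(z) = [0.21, 0.03]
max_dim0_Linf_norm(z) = 0.15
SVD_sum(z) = [[0.15, -0.02], [-0.14, 0.01], [-0.0, 0.00]] + [[-0.0, -0.0], [-0.00, -0.0], [0.00, 0.02]]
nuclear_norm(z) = 0.23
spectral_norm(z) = 0.21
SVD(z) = [[-0.73, -0.20],[0.68, -0.23],[0.01, 0.95]] @ diag([0.2063120509129571, 0.020864746537866106]) @ [[-0.99, 0.11],[0.11, 0.99]]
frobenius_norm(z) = 0.21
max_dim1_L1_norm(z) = 0.17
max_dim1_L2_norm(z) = 0.15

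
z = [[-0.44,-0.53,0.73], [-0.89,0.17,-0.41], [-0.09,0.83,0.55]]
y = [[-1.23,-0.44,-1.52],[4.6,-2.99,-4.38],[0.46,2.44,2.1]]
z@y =[[-1.56, 3.56, 4.52], [1.69, -1.12, -0.25], [4.18, -1.10, -2.34]]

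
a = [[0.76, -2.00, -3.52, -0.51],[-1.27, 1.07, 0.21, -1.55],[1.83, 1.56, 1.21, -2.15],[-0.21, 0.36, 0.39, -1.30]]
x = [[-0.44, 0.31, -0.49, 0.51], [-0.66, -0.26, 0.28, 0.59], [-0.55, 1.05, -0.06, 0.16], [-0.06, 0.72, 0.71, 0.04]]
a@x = [[2.95, -3.31, -1.08, -1.38], [-0.17, -1.57, -0.19, -0.04], [-2.37, -0.12, -2.06, 1.96], [-0.28, -0.69, -0.74, 0.12]]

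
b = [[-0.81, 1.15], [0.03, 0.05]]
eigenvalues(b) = [-0.85, 0.09]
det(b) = -0.07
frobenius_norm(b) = 1.41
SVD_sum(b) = [[-0.81, 1.15], [-0.01, 0.02]] + [[-0.0, -0.00], [0.04, 0.03]]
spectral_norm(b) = 1.41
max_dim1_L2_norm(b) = 1.41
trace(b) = -0.76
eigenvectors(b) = [[-1.00, -0.79], [0.03, -0.62]]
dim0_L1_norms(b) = [0.84, 1.2]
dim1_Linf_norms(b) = [1.15, 0.05]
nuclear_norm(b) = 1.46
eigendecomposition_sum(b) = [[-0.81, 1.04],  [0.03, -0.03]] + [[0.00, 0.11],[0.0, 0.08]]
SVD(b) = [[-1.00, -0.02],[-0.02, 1.00]] @ diag([1.4068254625653045, 0.05331151731021397]) @ [[0.58, -0.82], [0.82, 0.58]]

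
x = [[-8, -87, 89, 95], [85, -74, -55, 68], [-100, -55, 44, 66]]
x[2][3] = 66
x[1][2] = -55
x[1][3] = 68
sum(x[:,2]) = 78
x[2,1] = -55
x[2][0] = -100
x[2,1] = -55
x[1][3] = 68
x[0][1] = -87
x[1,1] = -74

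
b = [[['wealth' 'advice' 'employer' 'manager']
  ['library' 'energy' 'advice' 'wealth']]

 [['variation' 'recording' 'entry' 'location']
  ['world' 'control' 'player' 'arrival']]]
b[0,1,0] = 'library'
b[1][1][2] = 'player'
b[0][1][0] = 'library'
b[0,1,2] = 'advice'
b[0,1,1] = 'energy'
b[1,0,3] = 'location'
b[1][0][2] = 'entry'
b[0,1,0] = 'library'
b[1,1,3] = 'arrival'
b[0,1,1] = 'energy'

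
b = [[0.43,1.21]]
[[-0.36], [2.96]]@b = [[-0.15, -0.44], [1.27, 3.58]]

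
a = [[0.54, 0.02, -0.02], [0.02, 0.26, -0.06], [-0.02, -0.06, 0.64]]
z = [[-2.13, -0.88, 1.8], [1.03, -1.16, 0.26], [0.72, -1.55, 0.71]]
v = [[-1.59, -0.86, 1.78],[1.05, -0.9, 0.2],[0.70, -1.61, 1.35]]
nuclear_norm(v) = 5.19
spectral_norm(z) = 2.96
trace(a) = 1.44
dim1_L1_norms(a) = [0.58, 0.34, 0.72]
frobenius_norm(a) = 0.88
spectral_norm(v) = 2.94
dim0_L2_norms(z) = [2.47, 2.13, 1.95]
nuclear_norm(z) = 5.34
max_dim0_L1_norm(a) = 0.72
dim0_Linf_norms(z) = [2.13, 1.55, 1.8]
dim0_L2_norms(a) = [0.54, 0.27, 0.64]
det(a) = 0.09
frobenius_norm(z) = 3.80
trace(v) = -1.14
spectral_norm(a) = 0.65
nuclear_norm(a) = 1.44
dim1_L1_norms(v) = [4.23, 2.15, 3.66]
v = a + z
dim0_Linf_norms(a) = [0.54, 0.26, 0.64]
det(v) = 0.63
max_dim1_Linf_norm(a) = 0.64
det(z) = 0.00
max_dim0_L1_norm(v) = 3.37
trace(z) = -2.58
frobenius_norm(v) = 3.65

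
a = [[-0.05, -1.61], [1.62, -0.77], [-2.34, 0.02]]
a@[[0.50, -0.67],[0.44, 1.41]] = [[-0.73, -2.24], [0.47, -2.17], [-1.16, 1.6]]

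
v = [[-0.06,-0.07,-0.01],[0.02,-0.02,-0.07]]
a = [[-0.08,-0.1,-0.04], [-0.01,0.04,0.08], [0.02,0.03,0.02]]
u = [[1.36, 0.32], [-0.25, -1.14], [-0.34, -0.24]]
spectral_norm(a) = 0.15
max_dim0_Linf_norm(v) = 0.07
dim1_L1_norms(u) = [1.68, 1.39, 0.58]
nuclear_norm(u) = 2.56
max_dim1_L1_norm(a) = 0.22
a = u @ v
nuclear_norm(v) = 0.17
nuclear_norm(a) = 0.22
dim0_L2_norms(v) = [0.06, 0.07, 0.07]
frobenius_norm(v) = 0.12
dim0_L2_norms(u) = [1.42, 1.21]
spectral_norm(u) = 1.61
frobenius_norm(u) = 1.87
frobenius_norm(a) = 0.17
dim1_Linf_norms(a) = [0.1, 0.08, 0.03]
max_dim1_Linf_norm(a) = 0.1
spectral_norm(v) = 0.09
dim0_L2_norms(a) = [0.08, 0.11, 0.09]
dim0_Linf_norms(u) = [1.36, 1.14]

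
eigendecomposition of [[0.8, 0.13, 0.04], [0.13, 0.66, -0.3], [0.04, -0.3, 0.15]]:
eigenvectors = [[0.72,0.68,-0.11], [0.65,-0.62,0.43], [-0.22,0.39,0.9]]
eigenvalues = [0.91, 0.7, 0.0]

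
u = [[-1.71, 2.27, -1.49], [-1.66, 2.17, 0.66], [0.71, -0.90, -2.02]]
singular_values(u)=[4.11, 2.6, 0.0]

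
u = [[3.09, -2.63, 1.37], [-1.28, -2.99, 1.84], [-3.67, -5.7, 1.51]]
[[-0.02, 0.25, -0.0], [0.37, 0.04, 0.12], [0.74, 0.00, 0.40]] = u@[[-0.08, 0.05, -0.03], [-0.07, -0.03, -0.07], [0.03, 0.01, -0.07]]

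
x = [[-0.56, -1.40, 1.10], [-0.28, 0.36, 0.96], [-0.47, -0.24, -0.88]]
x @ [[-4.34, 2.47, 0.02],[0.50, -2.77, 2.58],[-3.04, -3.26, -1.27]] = [[-1.61, -1.09, -5.02], [-1.52, -4.82, -0.3], [4.60, 2.37, 0.49]]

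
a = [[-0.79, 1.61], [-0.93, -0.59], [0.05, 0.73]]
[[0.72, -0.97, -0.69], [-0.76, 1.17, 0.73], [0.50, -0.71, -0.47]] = a @ [[0.41, -0.67, -0.39],  [0.65, -0.93, -0.62]]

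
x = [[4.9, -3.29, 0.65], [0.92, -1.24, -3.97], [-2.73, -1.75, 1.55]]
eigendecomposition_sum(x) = [[2.51+0.44j, (-1.27+0.96j), (0.63-1.94j)],  [0.63-1.52j, (0.43+0.93j), -1.13-0.67j],  [-1.27+1.78j, -0.27-1.33j, 1.27+1.20j]] + [[(2.51-0.44j), -1.27-0.96j, (0.63+1.94j)],[(0.63+1.52j), 0.43-0.93j, -1.13+0.67j],[-1.27-1.78j, -0.27+1.33j, (1.27-1.2j)]] + [[-0.12-0.00j, (-0.75-0j), -0.61+0.00j], [(-0.34-0j), (-2.09-0j), (-1.7+0j)], [-0.19-0.00j, -1.21-0.00j, -0.98+0.00j]]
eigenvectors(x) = [[(0.68+0j), (0.68-0j), (0.3+0j)], [(0.09-0.43j), 0.09+0.43j, 0.83+0.00j], [-0.25+0.53j, (-0.25-0.53j), (0.48+0j)]]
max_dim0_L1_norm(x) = 8.55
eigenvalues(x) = [(4.2+2.58j), (4.2-2.58j), (-3.2+0j)]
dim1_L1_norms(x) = [8.84, 6.13, 6.03]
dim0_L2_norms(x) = [5.68, 3.93, 4.31]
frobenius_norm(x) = 8.14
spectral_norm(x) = 6.31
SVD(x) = [[-0.89,-0.44,-0.1], [-0.34,0.79,-0.51], [0.30,-0.42,-0.86]] @ diag([6.3063349235950525, 4.269236001571833, 2.8849893924117525]) @ [[-0.87, 0.45, 0.2], [-0.07, 0.28, -0.96], [0.48, 0.85, 0.22]]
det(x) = -77.67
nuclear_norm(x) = 13.46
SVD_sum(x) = [[4.91, -2.52, -1.10], [1.86, -0.96, -0.42], [-1.66, 0.85, 0.37]] + [[0.13, -0.53, 1.81], [-0.23, 0.96, -3.24], [0.12, -0.51, 1.71]] + [[-0.14, -0.24, -0.06], [-0.71, -1.24, -0.32], [-1.2, -2.10, -0.53]]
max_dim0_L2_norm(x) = 5.68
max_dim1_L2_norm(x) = 5.94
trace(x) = 5.21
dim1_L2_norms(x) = [5.94, 4.26, 3.59]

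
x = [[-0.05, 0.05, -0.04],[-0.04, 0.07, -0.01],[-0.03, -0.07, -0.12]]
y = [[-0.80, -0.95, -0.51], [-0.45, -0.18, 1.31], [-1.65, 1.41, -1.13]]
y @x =[[0.09,-0.07,0.10],  [-0.01,-0.13,-0.14],  [0.06,0.10,0.19]]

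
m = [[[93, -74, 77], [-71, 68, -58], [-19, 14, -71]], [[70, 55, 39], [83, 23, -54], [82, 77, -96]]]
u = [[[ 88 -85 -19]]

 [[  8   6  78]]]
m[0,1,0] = -71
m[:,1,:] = [[-71, 68, -58], [83, 23, -54]]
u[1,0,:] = [8, 6, 78]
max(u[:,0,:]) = 88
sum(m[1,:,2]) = -111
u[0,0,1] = -85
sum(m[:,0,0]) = 163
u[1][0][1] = 6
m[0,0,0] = 93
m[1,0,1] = 55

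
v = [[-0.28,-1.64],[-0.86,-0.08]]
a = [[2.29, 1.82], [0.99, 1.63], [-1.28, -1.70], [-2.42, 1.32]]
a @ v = [[-2.21, -3.90], [-1.68, -1.75], [1.82, 2.24], [-0.46, 3.86]]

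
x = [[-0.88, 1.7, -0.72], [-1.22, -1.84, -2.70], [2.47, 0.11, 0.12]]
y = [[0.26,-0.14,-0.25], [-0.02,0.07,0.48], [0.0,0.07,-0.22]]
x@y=[[-0.26, 0.19, 1.19],[-0.28, -0.15, 0.02],[0.64, -0.33, -0.59]]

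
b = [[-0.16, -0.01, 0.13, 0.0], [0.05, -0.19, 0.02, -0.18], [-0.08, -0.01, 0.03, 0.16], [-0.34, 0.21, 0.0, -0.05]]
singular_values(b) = [0.45, 0.26, 0.19, 0.06]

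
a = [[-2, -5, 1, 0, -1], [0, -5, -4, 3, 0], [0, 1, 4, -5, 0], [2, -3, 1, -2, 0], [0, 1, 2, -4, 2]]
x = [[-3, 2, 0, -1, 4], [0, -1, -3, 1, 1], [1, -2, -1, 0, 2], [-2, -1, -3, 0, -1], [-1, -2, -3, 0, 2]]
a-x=[[1, -7, 1, 1, -5], [0, -4, -1, 2, -1], [-1, 3, 5, -5, -2], [4, -2, 4, -2, 1], [1, 3, 5, -4, 0]]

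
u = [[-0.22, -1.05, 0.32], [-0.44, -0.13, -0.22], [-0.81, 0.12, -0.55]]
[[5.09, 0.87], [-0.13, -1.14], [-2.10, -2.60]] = u @ [[1.04, 1.49],[-4.68, -0.39],[1.27, 2.45]]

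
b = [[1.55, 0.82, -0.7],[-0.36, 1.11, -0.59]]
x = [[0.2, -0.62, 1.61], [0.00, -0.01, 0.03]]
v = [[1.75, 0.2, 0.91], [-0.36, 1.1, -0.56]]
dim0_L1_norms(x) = [0.2, 0.63, 1.64]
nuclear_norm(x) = 1.74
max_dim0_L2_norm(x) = 1.61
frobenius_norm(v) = 2.36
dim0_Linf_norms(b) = [1.55, 1.11, 0.7]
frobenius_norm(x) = 1.74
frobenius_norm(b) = 2.30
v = x + b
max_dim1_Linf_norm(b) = 1.55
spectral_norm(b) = 1.96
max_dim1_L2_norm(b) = 1.89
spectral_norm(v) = 2.06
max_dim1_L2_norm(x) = 1.74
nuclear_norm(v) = 3.22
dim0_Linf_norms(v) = [1.75, 1.1, 0.91]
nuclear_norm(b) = 3.16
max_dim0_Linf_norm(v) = 1.75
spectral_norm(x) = 1.74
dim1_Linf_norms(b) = [1.55, 1.11]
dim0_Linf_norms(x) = [0.2, 0.62, 1.61]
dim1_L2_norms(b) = [1.89, 1.31]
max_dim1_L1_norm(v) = 2.86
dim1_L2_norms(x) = [1.74, 0.03]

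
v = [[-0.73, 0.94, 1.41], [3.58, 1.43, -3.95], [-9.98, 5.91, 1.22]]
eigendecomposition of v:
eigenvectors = [[-0.47+0.00j, (-0.11+0.19j), -0.11-0.19j], [-0.82+0.00j, -0.01-0.50j, (-0.01+0.5j)], [-0.32+0.00j, -0.84+0.00j, -0.84-0.00j]]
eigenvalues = [(1.91+0j), (0.01+5.82j), (0.01-5.82j)]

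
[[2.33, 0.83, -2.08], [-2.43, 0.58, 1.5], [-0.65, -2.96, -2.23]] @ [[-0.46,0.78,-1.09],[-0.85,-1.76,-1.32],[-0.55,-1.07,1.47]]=[[-0.63, 2.58, -6.69], [-0.20, -4.52, 4.09], [4.04, 7.09, 1.34]]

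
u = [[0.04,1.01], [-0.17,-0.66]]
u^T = [[0.04, -0.17], [1.01, -0.66]]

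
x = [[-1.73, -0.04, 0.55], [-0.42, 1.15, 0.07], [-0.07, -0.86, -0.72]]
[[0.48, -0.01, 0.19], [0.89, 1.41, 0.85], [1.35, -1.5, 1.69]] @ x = [[-0.84, -0.19, 0.13], [-2.19, 0.85, -0.02], [-1.82, -3.23, -0.58]]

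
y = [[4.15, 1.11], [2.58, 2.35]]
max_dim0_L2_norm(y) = 4.89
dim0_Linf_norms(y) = [4.15, 2.35]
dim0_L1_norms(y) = [6.73, 3.46]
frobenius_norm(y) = 5.53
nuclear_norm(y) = 6.66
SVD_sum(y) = [[3.81,  1.83], [3.01,  1.45]] + [[0.34, -0.72], [-0.43, 0.90]]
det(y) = 6.89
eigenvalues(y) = [5.17, 1.33]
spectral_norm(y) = 5.38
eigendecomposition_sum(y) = [[3.8, 1.5], [3.48, 1.37]] + [[0.35, -0.39], [-0.90, 0.98]]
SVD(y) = [[-0.78, -0.62], [-0.62, 0.78]] @ diag([5.384884230256169, 1.2792661281916344]) @ [[-0.9, -0.43], [-0.43, 0.90]]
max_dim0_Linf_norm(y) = 4.15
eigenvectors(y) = [[0.74, -0.37], [0.68, 0.93]]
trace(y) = 6.50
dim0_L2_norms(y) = [4.89, 2.6]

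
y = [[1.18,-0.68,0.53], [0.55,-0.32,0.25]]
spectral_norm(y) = 1.61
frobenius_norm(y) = 1.61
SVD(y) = [[-0.91, -0.42],[-0.42, 0.91]] @ diag([1.61340951214858, 0.0031218757952389824]) @ [[-0.81,0.47,-0.36],[-0.59,-0.55,0.60]]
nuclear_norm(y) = 1.62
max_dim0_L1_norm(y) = 1.73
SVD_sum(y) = [[1.18,-0.68,0.53],[0.55,-0.32,0.25]] + [[0.00,0.00,-0.0], [-0.00,-0.0,0.0]]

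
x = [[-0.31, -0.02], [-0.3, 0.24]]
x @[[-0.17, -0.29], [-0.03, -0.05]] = [[0.05, 0.09], [0.04, 0.08]]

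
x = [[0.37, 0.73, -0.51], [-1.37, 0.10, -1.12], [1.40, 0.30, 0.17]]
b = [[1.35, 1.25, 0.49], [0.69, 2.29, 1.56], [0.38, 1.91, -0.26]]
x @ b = [[0.81,1.16,1.45], [-2.21,-3.62,-0.22], [2.16,2.76,1.11]]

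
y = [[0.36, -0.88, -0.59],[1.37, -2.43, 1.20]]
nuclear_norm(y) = 4.01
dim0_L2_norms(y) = [1.42, 2.58, 1.34]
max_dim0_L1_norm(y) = 3.31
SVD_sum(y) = [[0.32, -0.57, 0.23], [1.38, -2.5, 1.01]] + [[0.04, -0.31, -0.82], [-0.01, 0.07, 0.19]]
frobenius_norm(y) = 3.24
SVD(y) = [[-0.22,-0.97], [-0.97,0.22]] @ diag([3.1083430461477506, 0.9011678575409354]) @ [[-0.46, 0.83, -0.33], [-0.05, 0.35, 0.94]]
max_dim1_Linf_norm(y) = 2.43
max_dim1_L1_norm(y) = 5.0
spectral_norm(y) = 3.11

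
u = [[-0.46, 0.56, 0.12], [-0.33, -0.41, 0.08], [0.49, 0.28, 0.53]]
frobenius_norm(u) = 1.19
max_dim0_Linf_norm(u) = 0.56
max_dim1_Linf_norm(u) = 0.56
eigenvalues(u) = [(0.6+0j), (-0.47+0.42j), (-0.47-0.42j)]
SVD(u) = [[0.15, -0.98, -0.16], [-0.48, 0.07, -0.88], [0.87, 0.21, -0.46]] @ diag([0.8532434750945873, 0.7385527694657626, 0.3858955544223912]) @ [[0.60, 0.61, 0.51],[0.71, -0.70, -0.0],[0.36, 0.37, -0.86]]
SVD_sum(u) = [[0.08, 0.08, 0.07], [-0.25, -0.25, -0.21], [0.44, 0.45, 0.38]] + [[-0.52, 0.5, 0.0], [0.04, -0.04, -0.00], [0.11, -0.11, -0.0]] + [[-0.02, -0.02, 0.05], [-0.12, -0.12, 0.29], [-0.06, -0.06, 0.15]]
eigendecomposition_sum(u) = [[0.02+0.00j, (0.03+0j), 0.08-0.00j],[(0.01+0j), 0.01+0.00j, (0.02-0j)],[0.18+0.00j, 0.26+0.00j, 0.57-0.00j]] + [[(-0.24+0.19j), 0.26+0.27j, 0.02-0.03j], [(-0.17-0.19j), (-0.21+0.23j), 0.03+0.02j], [(0.15+0.03j), (0.01-0.19j), (-0.02+0j)]] + [[(-0.24-0.19j), 0.26-0.27j, 0.02+0.03j],[-0.17+0.19j, (-0.21-0.23j), (0.03-0.02j)],[(0.15-0.03j), 0.01+0.19j, (-0.02-0j)]]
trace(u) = -0.34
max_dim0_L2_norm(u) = 0.75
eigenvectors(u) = [[-0.13+0.00j, -0.71+0.00j, -0.71-0.00j], [-0.04+0.00j, (-0.04-0.6j), (-0.04+0.6j)], [(-0.99+0j), (0.24+0.27j), (0.24-0.27j)]]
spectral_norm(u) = 0.85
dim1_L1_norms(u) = [1.14, 0.82, 1.3]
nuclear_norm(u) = 1.98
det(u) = 0.24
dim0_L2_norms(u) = [0.75, 0.75, 0.55]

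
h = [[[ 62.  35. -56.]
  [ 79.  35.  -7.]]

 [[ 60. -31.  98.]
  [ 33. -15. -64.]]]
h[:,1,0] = [79.0, 33.0]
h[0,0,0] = 62.0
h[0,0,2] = -56.0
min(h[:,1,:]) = -64.0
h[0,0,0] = 62.0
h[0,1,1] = 35.0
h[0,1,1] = 35.0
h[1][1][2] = -64.0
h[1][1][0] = 33.0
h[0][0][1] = 35.0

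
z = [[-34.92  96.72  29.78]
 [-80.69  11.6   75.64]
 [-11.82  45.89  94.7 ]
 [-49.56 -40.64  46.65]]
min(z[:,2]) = 29.78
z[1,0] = -80.69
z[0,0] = -34.92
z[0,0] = -34.92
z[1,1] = 11.6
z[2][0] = -11.82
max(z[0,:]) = 96.72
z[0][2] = 29.78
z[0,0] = -34.92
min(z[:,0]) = -80.69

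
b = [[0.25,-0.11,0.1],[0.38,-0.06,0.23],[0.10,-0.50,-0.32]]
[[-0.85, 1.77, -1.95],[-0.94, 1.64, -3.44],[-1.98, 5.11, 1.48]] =b @ [[-4.63, 0.09, -3.13], [0.64, -12.56, 2.30], [3.75, 3.69, -9.19]]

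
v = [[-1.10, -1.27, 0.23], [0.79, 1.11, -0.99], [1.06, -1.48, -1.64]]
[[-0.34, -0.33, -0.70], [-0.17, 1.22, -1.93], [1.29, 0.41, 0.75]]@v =[[-0.63, 1.1, 1.4], [-0.9, 4.43, 1.92], [-0.3, -2.29, -1.34]]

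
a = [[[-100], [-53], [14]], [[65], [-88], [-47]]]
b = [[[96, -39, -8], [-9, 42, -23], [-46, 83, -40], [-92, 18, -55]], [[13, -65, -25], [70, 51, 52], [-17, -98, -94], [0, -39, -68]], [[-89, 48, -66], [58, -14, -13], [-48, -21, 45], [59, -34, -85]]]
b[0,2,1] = 83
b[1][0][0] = 13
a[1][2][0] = -47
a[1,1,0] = -88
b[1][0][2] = -25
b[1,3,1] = -39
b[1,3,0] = 0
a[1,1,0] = -88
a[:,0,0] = [-100, 65]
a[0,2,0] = 14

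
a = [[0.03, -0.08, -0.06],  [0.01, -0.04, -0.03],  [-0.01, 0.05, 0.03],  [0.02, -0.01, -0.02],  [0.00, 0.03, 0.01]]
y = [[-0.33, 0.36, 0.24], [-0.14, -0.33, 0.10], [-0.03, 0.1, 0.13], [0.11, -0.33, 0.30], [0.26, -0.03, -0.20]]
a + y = [[-0.3, 0.28, 0.18], [-0.13, -0.37, 0.07], [-0.04, 0.15, 0.16], [0.13, -0.34, 0.28], [0.26, 0.0, -0.19]]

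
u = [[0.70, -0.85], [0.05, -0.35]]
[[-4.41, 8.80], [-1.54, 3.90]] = u @ [[-1.17, -1.15], [4.23, -11.30]]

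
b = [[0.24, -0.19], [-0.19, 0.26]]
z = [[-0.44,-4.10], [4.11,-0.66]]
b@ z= [[-0.89, -0.86], [1.15, 0.61]]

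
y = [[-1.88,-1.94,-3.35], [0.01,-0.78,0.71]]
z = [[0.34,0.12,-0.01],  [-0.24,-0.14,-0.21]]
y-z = [[-2.22, -2.06, -3.34],[0.25, -0.64, 0.92]]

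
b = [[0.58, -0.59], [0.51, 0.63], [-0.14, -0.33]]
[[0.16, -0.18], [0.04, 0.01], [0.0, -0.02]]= b@ [[0.18,-0.16], [-0.09,0.14]]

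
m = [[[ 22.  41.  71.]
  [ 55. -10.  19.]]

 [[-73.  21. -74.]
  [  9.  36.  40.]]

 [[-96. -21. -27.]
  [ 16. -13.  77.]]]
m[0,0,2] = 71.0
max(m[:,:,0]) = 55.0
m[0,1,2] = 19.0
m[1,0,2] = -74.0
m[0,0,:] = [22.0, 41.0, 71.0]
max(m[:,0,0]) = 22.0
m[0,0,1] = 41.0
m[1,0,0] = -73.0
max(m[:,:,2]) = 77.0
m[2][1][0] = 16.0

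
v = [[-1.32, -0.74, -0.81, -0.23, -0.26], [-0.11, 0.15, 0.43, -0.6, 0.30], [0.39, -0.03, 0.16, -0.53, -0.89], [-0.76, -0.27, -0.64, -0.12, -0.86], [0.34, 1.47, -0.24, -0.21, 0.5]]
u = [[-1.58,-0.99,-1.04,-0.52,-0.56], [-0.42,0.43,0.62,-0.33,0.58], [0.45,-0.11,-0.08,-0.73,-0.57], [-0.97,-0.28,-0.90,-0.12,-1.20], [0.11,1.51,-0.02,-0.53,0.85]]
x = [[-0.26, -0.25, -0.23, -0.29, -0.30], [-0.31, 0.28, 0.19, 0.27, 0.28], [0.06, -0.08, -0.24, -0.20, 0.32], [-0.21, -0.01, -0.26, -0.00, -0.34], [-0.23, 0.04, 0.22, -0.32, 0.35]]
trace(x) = 0.13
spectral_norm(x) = 0.85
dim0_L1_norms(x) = [1.07, 0.66, 1.14, 1.08, 1.59]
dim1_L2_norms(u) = [2.27, 1.09, 1.04, 1.81, 1.82]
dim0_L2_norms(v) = [1.61, 1.67, 1.15, 0.87, 1.39]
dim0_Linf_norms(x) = [0.31, 0.28, 0.26, 0.32, 0.35]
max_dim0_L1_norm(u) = 3.76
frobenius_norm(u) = 3.74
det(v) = 0.50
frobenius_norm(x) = 1.22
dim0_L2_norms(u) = [1.96, 1.88, 1.51, 1.1, 1.77]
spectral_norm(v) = 2.36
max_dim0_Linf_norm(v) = 1.47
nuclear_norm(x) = 2.38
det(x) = -0.01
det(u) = 2.31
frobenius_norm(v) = 3.07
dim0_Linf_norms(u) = [1.58, 1.51, 1.04, 0.73, 1.2]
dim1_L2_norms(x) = [0.6, 0.6, 0.46, 0.48, 0.57]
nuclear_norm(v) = 5.86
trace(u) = -0.50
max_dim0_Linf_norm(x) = 0.35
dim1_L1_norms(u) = [4.69, 2.38, 1.94, 3.47, 3.02]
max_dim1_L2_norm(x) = 0.6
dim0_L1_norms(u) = [3.53, 3.32, 2.66, 2.23, 3.76]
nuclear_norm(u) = 7.11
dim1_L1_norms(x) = [1.33, 1.33, 0.9, 0.82, 1.16]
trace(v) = -0.63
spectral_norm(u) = 3.02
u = x + v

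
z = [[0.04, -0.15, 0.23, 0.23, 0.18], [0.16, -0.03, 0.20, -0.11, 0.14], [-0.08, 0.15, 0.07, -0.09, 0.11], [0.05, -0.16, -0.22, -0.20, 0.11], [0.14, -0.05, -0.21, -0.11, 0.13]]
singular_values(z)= [0.51, 0.4, 0.28, 0.16, 0.11]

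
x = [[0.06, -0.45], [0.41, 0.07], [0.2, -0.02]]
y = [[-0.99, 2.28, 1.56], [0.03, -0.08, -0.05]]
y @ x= [[1.19, 0.57], [-0.04, -0.02]]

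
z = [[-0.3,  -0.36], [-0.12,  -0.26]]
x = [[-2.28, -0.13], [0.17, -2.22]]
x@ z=[[0.7, 0.85], [0.22, 0.52]]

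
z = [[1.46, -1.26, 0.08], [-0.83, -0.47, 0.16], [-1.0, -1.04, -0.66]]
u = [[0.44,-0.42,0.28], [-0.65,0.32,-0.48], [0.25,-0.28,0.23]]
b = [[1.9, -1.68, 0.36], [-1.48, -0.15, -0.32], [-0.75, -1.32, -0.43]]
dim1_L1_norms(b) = [3.94, 1.95, 2.5]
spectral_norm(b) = 2.80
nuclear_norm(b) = 4.80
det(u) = -0.01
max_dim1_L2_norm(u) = 0.87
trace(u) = 0.99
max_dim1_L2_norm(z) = 1.93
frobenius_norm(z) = 2.68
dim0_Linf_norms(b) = [1.9, 1.68, 0.43]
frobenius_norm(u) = 1.18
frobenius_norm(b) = 3.37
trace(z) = 0.33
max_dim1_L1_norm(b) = 3.94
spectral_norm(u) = 1.17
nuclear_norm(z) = 4.19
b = z + u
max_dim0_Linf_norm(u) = 0.65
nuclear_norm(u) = 1.40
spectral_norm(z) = 2.01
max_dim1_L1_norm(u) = 1.45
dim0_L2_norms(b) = [2.52, 2.14, 0.65]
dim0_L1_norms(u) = [1.34, 1.02, 0.99]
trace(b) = 1.32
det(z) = 1.62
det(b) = 0.65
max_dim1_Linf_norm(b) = 1.9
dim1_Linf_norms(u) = [0.44, 0.65, 0.28]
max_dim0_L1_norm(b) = 4.13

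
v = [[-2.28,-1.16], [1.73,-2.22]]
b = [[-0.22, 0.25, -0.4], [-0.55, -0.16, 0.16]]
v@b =[[1.14, -0.38, 0.73], [0.84, 0.79, -1.05]]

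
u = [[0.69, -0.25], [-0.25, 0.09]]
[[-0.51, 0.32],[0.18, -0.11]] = u @ [[-0.66, 0.41], [0.20, -0.13]]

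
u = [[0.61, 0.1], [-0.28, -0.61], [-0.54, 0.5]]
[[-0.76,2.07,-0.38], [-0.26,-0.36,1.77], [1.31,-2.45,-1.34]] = u @ [[-1.42, 3.56, -0.15], [1.08, -1.05, -2.84]]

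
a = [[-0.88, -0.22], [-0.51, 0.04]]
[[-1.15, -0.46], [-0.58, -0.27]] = a@[[1.18,0.53], [0.52,-0.03]]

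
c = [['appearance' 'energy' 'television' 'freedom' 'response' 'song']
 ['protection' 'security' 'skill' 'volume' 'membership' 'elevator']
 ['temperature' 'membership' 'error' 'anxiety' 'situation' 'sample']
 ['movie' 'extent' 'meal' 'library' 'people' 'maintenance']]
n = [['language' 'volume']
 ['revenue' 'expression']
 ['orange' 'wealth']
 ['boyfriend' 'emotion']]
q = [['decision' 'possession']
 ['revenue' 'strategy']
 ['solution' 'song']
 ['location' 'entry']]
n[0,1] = 'volume'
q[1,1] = 'strategy'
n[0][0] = 'language'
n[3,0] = 'boyfriend'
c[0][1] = 'energy'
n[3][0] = 'boyfriend'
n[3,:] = ['boyfriend', 'emotion']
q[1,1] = 'strategy'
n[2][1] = 'wealth'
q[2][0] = 'solution'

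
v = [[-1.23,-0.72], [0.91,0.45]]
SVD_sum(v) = [[-1.25, -0.69], [0.89, 0.49]] + [[0.02, -0.03], [0.02, -0.04]]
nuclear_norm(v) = 1.81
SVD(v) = [[-0.81, 0.58], [0.58, 0.81]] @ diag([1.7488620108998782, 0.05815210083251233]) @ [[0.87, 0.48],[0.48, -0.87]]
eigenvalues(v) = [-0.61, -0.17]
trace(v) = -0.78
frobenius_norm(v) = 1.75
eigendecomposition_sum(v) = [[-1.46,-0.99], [1.25,0.84]] + [[0.23,  0.27], [-0.34,  -0.39]]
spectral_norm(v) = 1.75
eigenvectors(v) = [[-0.76,0.56], [0.65,-0.83]]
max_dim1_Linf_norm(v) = 1.23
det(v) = 0.10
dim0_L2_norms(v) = [1.53, 0.85]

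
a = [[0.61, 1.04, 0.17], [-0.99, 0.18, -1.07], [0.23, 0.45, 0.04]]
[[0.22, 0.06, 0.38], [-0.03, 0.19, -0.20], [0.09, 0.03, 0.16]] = a @ [[0.26,-0.07,0.2], [0.09,0.11,0.24], [-0.20,-0.09,0.04]]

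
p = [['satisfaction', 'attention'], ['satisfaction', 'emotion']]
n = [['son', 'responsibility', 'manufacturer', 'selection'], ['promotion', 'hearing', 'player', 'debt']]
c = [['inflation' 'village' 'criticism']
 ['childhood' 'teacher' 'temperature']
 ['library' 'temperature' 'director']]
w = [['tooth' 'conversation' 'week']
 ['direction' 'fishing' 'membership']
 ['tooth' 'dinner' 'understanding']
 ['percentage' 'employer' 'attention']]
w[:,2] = ['week', 'membership', 'understanding', 'attention']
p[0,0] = 'satisfaction'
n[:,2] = ['manufacturer', 'player']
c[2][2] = 'director'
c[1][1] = 'teacher'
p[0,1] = 'attention'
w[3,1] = 'employer'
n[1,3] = 'debt'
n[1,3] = 'debt'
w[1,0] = 'direction'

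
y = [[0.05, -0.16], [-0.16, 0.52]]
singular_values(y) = [0.57, 0.0]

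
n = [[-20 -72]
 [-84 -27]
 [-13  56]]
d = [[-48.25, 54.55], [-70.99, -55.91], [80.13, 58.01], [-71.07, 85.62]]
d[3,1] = 85.62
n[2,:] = [-13, 56]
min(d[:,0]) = -71.07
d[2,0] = 80.13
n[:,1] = [-72, -27, 56]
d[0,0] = -48.25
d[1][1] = -55.91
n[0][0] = -20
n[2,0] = -13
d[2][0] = 80.13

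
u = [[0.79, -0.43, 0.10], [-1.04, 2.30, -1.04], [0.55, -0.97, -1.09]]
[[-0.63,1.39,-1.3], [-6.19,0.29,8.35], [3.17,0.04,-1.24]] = u@[[-3.10, 2.44, 0.20], [-4.36, 1.26, 3.05], [-0.59, 0.07, -1.48]]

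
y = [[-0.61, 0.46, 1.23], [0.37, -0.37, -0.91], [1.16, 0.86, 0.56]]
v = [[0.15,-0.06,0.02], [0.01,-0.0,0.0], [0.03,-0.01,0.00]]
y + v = [[-0.46, 0.40, 1.25], [0.38, -0.37, -0.91], [1.19, 0.85, 0.56]]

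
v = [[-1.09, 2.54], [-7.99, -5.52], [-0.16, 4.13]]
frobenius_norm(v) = 10.91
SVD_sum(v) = [[0.64,0.56], [-7.27,-6.35], [1.96,1.71]] + [[-1.73, 1.98], [-0.72, 0.83], [-2.12, 2.42]]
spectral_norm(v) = 10.03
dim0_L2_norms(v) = [8.07, 7.35]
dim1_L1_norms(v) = [3.63, 13.51, 4.29]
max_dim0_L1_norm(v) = 12.19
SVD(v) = [[0.08, 0.61], [-0.96, 0.26], [0.26, 0.75]] @ diag([10.02830728707106, 4.297179651361749]) @ [[0.75,0.66], [-0.66,0.75]]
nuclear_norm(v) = 14.33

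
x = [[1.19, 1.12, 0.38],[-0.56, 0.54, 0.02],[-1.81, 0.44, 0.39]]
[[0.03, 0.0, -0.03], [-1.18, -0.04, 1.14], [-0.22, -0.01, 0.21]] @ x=[[0.09, 0.02, -0.00], [-3.45, -0.84, -0.0], [-0.64, -0.16, -0.0]]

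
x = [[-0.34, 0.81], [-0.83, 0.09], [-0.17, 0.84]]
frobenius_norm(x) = 1.48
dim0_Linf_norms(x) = [0.83, 0.84]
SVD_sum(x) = [[-0.44, 0.75], [-0.26, 0.43], [-0.41, 0.70]] + [[0.10, 0.06], [-0.57, -0.34], [0.24, 0.14]]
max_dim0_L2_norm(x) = 1.17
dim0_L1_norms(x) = [1.34, 1.74]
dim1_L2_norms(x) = [0.88, 0.83, 0.86]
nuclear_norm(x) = 2.02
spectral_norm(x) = 1.29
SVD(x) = [[0.67, -0.17], [0.39, 0.91], [0.63, -0.38]] @ diag([1.2894739871556073, 0.7351576949532811]) @ [[-0.51, 0.86], [-0.86, -0.51]]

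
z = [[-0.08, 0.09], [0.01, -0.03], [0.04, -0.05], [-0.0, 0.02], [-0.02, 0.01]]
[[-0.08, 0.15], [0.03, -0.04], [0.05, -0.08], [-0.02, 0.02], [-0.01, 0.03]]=z @ [[-0.25, -0.81], [-1.14, 0.9]]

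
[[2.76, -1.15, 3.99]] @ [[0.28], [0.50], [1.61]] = [[6.62]]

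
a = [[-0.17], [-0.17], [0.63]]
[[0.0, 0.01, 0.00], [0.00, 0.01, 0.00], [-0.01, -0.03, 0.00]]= a @ [[-0.01, -0.05, 0.00]]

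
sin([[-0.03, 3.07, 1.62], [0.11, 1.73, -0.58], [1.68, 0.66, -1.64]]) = [[0.72, 0.59, 0.70], [0.07, 1.24, -0.18], [0.63, -0.07, 0.14]]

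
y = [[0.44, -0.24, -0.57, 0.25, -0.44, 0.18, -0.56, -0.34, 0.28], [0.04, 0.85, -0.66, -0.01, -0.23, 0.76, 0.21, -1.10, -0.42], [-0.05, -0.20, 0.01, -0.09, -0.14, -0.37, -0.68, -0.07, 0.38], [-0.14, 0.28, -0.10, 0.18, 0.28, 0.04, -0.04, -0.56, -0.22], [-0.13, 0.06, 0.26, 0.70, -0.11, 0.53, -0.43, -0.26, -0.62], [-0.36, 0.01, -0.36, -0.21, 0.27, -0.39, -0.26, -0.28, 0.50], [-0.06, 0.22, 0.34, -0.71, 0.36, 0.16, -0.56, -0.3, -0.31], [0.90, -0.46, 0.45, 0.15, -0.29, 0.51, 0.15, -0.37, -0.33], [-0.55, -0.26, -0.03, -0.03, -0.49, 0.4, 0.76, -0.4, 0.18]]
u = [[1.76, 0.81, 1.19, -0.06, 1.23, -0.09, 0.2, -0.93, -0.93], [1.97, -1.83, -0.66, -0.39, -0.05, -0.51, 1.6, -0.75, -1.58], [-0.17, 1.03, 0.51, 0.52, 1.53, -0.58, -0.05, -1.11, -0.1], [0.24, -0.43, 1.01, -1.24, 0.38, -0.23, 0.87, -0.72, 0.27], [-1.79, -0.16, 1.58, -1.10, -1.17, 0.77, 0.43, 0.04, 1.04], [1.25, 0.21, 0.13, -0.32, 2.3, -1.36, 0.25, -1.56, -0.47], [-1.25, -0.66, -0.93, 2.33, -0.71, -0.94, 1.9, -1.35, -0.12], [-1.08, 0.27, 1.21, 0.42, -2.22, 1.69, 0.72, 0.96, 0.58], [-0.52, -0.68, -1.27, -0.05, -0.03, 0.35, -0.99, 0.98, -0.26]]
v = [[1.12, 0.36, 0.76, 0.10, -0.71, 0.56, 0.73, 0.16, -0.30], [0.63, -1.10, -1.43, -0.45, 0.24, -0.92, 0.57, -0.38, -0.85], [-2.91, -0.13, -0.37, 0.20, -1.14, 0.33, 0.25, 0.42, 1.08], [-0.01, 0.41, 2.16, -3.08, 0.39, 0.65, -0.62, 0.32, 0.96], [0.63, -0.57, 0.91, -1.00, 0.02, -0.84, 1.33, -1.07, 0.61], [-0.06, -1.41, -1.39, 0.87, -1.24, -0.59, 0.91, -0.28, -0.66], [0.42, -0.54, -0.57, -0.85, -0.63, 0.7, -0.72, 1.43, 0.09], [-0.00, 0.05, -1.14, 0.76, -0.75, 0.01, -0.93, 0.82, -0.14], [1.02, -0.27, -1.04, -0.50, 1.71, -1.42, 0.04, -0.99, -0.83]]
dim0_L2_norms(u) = [3.85, 2.51, 3.1, 2.98, 4.01, 2.64, 2.95, 3.05, 2.27]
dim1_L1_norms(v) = [4.8, 6.57, 6.83, 8.6, 6.98, 7.41, 5.95, 4.6, 7.82]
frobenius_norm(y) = 3.63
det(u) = -0.07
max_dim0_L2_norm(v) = 3.61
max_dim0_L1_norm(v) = 9.77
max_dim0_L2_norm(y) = 1.48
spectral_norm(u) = 6.15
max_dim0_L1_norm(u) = 10.03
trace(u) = -0.73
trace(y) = 0.23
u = y @ v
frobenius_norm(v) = 8.35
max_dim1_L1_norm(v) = 8.6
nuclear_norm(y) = 9.21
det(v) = -0.09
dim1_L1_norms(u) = [7.2, 9.34, 5.6, 5.39, 8.08, 7.85, 10.19, 9.15, 5.13]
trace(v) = -4.73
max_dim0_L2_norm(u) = 4.01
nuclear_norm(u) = 20.77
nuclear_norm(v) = 19.45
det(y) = -0.03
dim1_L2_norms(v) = [1.85, 2.44, 3.39, 4.04, 2.56, 2.81, 2.23, 2.0, 3.01]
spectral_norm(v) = 5.09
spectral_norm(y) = 2.13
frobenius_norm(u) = 9.27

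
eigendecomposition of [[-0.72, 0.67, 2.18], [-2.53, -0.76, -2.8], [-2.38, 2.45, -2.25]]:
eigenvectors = [[-0.05+0.46j, (-0.05-0.46j), (0.69+0j)], [(-0.36-0.5j), -0.36+0.50j, (0.56+0j)], [-0.64+0.00j, (-0.64-0j), -0.46+0.00j]]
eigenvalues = [(-1.06+3.62j), (-1.06-3.62j), (-1.62+0j)]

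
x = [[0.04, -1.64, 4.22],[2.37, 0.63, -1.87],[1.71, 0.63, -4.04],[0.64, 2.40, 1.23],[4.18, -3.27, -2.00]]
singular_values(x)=[7.47, 5.08, 2.79]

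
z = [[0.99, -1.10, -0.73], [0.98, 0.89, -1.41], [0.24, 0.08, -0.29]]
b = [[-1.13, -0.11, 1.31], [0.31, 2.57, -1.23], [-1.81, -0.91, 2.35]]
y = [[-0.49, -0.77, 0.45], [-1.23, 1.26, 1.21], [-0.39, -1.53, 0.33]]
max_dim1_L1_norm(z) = 3.28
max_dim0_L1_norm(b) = 4.89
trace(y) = 1.10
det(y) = 0.01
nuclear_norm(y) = 4.02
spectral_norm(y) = 2.25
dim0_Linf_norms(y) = [1.23, 1.53, 1.21]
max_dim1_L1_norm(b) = 5.07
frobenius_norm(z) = 2.57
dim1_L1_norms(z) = [2.82, 3.28, 0.61]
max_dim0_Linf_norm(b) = 2.57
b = y @ z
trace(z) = 1.59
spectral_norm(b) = 4.11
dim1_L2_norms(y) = [1.02, 2.14, 1.61]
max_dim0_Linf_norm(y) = 1.53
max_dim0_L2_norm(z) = 1.61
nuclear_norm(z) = 3.58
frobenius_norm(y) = 2.86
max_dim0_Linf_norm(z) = 1.41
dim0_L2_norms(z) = [1.41, 1.42, 1.61]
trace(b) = 3.79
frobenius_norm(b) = 4.57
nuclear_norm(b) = 6.10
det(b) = -0.00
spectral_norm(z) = 2.13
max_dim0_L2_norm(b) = 2.96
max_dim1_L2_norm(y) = 2.14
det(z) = 0.01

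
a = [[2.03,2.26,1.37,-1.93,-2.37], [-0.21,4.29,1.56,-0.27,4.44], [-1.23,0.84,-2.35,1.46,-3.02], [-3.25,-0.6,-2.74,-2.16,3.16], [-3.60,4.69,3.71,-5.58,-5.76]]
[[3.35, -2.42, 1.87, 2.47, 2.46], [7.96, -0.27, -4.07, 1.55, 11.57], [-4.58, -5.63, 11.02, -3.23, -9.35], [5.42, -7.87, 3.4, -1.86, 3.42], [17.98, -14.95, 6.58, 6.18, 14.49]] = a @ [[-1.00, 1.09, -0.45, 0.08, -0.8], [0.8, -1.11, 1.24, -0.03, 0.54], [1.01, 1.47, -2.40, 1.00, 2.13], [-1.76, 1.37, -0.10, -0.52, -1.46], [0.51, 0.63, -1.30, -0.00, 1.21]]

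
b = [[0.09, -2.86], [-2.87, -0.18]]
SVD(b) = [[0.65,0.76],[0.76,-0.65]] @ diag([2.913455790406066, 2.822901939024692]) @ [[-0.73,  -0.68], [0.68,  -0.73]]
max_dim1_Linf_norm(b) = 2.87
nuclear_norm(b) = 5.74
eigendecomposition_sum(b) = [[1.48,-1.41],[-1.41,1.35]] + [[-1.39, -1.45],[-1.46, -1.53]]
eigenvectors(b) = [[0.72, 0.69], [-0.69, 0.72]]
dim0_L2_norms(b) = [2.87, 2.87]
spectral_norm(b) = 2.91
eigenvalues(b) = [2.82, -2.91]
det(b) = -8.22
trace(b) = -0.09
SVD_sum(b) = [[-1.38, -1.29], [-1.62, -1.52]] + [[1.47, -1.57], [-1.25, 1.34]]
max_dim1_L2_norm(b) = 2.88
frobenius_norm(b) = 4.06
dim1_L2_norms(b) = [2.86, 2.88]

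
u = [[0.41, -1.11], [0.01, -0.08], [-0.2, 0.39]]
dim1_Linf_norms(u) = [1.11, 0.08, 0.39]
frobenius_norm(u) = 1.26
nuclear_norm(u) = 1.32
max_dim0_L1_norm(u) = 1.58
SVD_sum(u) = [[0.42,-1.10], [0.03,-0.07], [-0.16,0.41]] + [[-0.01, -0.01], [-0.02, -0.01], [-0.04, -0.02]]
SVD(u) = [[-0.94, -0.3], [-0.06, -0.37], [0.34, -0.88]] @ diag([1.2633277160524046, 0.05294413899398922]) @ [[-0.36,0.93], [0.93,0.36]]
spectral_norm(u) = 1.26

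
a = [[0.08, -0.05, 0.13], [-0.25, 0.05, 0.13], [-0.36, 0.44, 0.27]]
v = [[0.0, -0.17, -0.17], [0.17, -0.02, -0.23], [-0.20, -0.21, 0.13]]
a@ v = [[-0.03, -0.04, 0.01], [-0.02, 0.01, 0.05], [0.02, -0.00, -0.00]]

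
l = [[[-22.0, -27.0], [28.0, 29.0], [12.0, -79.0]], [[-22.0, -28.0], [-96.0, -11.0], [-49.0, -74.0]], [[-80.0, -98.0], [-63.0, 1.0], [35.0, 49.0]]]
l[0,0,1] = -27.0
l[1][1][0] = -96.0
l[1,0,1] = -28.0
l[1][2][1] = -74.0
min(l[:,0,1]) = -98.0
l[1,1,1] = -11.0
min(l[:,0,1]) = -98.0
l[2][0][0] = -80.0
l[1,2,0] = -49.0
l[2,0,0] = -80.0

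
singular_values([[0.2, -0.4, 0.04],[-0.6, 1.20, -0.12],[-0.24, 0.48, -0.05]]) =[1.52, 0.0, 0.0]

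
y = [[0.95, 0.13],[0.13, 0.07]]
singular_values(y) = [0.97, 0.05]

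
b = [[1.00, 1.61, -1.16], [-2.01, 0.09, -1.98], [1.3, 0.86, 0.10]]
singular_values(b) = [3.03, 2.48, 0.0]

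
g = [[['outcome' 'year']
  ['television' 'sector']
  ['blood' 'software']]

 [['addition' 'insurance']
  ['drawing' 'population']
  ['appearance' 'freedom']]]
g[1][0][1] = 'insurance'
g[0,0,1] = 'year'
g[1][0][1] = 'insurance'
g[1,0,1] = 'insurance'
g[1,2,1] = 'freedom'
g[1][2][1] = 'freedom'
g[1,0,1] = 'insurance'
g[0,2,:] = ['blood', 'software']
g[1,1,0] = 'drawing'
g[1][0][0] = 'addition'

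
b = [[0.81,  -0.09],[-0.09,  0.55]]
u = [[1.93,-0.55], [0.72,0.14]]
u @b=[[1.61, -0.48], [0.57, 0.01]]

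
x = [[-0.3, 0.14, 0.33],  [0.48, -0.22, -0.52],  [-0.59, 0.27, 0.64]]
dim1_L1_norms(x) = [0.77, 1.22, 1.5]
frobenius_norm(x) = 1.26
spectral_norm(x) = 1.26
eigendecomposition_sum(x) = [[-0.35, 0.15, 0.36], [0.53, -0.23, -0.55], [-0.65, 0.28, 0.68]] + [[0.05, -0.01, -0.03], [-0.05, 0.01, 0.03], [0.06, -0.01, -0.05]] + [[-0.0, 0.0, 0.00], [0.0, -0.0, -0.0], [-0.0, 0.00, 0.00]]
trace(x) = 0.12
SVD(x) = [[-0.37, -0.93, -0.05], [0.59, -0.27, 0.76], [-0.72, 0.25, 0.65]] @ diag([1.264234521621058, 0.003292953506718775, 0.00048041521311198464]) @ [[0.65, -0.3, -0.7], [-0.75, -0.39, -0.53], [0.12, -0.87, 0.48]]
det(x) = -0.00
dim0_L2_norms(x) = [0.82, 0.38, 0.89]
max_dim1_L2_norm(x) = 0.91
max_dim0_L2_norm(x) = 0.89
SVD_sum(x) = [[-0.3, 0.14, 0.33], [0.48, -0.22, -0.52], [-0.59, 0.27, 0.64]] + [[0.0, 0.0, 0.0], [0.00, 0.00, 0.0], [-0.0, -0.0, -0.0]] + [[-0.0, 0.0, -0.00], [0.00, -0.0, 0.0], [0.00, -0.00, 0.00]]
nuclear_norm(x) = 1.27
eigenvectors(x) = [[-0.38, 0.51, -0.19],[0.58, -0.51, 0.83],[-0.72, 0.69, -0.52]]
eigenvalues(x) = [0.11, 0.01, -0.0]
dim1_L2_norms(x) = [0.47, 0.74, 0.91]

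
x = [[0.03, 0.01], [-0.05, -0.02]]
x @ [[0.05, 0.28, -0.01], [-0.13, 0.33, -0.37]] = [[0.0, 0.01, -0.00], [0.00, -0.02, 0.01]]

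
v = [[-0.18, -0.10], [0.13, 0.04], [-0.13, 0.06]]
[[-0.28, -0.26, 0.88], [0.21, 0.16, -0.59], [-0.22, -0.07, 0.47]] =v @ [[1.62, 0.93, -4.20], [-0.08, 0.92, -1.19]]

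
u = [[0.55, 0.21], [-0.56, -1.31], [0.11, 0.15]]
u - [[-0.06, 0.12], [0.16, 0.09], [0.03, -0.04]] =[[0.61, 0.09], [-0.72, -1.4], [0.08, 0.19]]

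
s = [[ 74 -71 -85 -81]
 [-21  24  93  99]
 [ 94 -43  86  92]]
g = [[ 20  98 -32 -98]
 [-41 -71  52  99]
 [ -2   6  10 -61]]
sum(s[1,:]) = 195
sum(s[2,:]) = 229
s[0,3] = -81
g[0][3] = -98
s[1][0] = -21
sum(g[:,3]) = -60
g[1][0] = -41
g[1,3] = 99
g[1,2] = 52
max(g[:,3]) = 99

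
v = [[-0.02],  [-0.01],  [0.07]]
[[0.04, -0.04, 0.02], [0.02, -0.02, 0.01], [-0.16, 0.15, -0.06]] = v@ [[-2.25,2.21,-0.8]]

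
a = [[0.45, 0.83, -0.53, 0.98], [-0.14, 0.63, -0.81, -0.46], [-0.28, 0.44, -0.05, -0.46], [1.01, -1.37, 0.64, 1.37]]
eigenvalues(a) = [(2.05+0j), (-0.38+0j), (0.37+0.25j), (0.37-0.25j)]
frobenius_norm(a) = 3.01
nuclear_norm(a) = 4.62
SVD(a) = [[-0.04, -0.96, -0.27, -0.02], [0.38, -0.26, 0.86, 0.21], [0.26, 0.06, -0.32, 0.91], [-0.88, -0.06, 0.29, 0.36]] @ diag([2.5668375663832625, 1.511384794283228, 0.45357679016624264, 0.08848167514002196]) @ [[-0.40, 0.60, -0.34, -0.60],[-0.31, -0.57, 0.45, -0.61],[0.31, -0.49, -0.77, -0.26],[0.80, 0.27, 0.3, -0.44]]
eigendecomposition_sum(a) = [[0.58+0.00j, -0.47+0.00j, 0.32+0.00j, (0.94+0j)], [-0.18+0.00j, 0.14+0.00j, -0.10-0.00j, -0.29+0.00j], [(-0.32+0j), (0.26+0j), (-0.18-0j), (-0.51+0j)], [(0.92+0j), (-0.75+0j), 0.51+0.00j, (1.5+0j)]] + [[(-0.17+0j), 0.38-0.00j, 0.20+0.00j, (0.25-0j)],  [0.02-0.00j, (-0.05+0j), (-0.03-0j), (-0.03+0j)],  [(-0.01+0j), (0.02-0j), (0.01+0j), 0.01-0.00j],  [0.12-0.00j, (-0.27+0j), -0.14-0.00j, (-0.17+0j)]] + [[(0.02+0.08j), 0.46-0.19j, (-0.52+0.91j), -0.10+0.22j], [0.01+0.05j, 0.27-0.09j, (-0.34+0.5j), -0.07+0.12j], [0.02+0.02j, 0.08-0.15j, 0.06+0.36j, 0.02+0.08j], [(-0.02-0.03j), -0.18+0.12j, (0.13-0.44j), 0.02-0.11j]] + [[(0.02-0.08j), (0.46+0.19j), (-0.52-0.91j), (-0.1-0.22j)], [0.01-0.05j, 0.27+0.09j, (-0.34-0.5j), -0.07-0.12j], [(0.02-0.02j), (0.08+0.15j), 0.06-0.36j, 0.02-0.08j], [(-0.02+0.03j), -0.18-0.12j, 0.13+0.44j, (0.02+0.11j)]]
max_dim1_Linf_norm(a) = 1.37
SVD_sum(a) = [[0.04,  -0.06,  0.03,  0.06], [-0.4,  0.59,  -0.33,  -0.59], [-0.27,  0.4,  -0.23,  -0.40], [0.92,  -1.36,  0.77,  1.37]] + [[0.45, 0.83, -0.66, 0.89], [0.12, 0.23, -0.18, 0.24], [-0.03, -0.05, 0.04, -0.06], [0.03, 0.05, -0.04, 0.05]] + [[-0.04, 0.06, 0.10, 0.03], [0.12, -0.19, -0.3, -0.10], [-0.04, 0.07, 0.11, 0.04], [0.04, -0.07, -0.10, -0.04]] + [[-0.0, -0.0, -0.0, 0.0],[0.01, 0.0, 0.01, -0.01],[0.06, 0.02, 0.02, -0.04],[0.03, 0.01, 0.01, -0.01]]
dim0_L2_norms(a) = [1.15, 1.78, 1.16, 1.81]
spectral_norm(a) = 2.57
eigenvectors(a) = [[-0.51+0.00j, (0.81+0j), (0.78+0j), (0.78-0j)], [0.15+0.00j, (-0.11+0j), 0.45+0.04j, (0.45-0.04j)], [0.28+0.00j, 0.04+0.00j, (0.21-0.17j), 0.21+0.17j], [(-0.8+0j), (-0.57+0j), -0.33+0.08j, -0.33-0.08j]]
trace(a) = 2.40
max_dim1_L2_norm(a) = 2.28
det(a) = -0.16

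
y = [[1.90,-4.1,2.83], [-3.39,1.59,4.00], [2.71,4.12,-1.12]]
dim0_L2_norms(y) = [4.74, 6.03, 5.03]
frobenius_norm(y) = 9.17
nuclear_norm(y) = 15.29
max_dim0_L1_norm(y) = 9.81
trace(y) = 2.37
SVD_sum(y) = [[-1.05,-3.40,2.55],[-0.46,-1.48,1.11],[1.08,3.5,-2.62]] + [[1.67, -1.29, -1.04], [-3.58, 2.77, 2.23], [0.11, -0.08, -0.07]] + [[1.28, 0.59, 1.32], [0.64, 0.3, 0.66], [1.52, 0.7, 1.57]]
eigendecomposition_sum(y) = [[-1.46, -1.86, 2.17], [-1.60, -2.04, 2.38], [1.98, 2.52, -2.95]] + [[1.29, 0.78, 1.58], [0.49, 0.3, 0.60], [1.29, 0.78, 1.58]] + [[2.07, -3.03, -0.92],[-2.28, 3.33, 1.02],[-0.56, 0.82, 0.25]]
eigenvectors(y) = [[0.5, 0.68, -0.66], [0.55, 0.26, 0.73], [-0.67, 0.68, 0.18]]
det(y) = -115.29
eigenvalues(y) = [-6.45, 3.17, 5.65]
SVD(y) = [[-0.67, -0.42, -0.61], [-0.29, 0.91, -0.31], [0.69, -0.03, -0.73]] @ diag([6.562665025126568, 5.567430572907922, 3.1554943485657936]) @ [[0.24, 0.78, -0.58], [-0.71, 0.55, 0.44], [-0.66, -0.31, -0.68]]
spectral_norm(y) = 6.56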